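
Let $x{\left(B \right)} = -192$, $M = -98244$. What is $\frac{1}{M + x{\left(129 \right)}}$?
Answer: $- \frac{1}{98436} \approx -1.0159 \cdot 10^{-5}$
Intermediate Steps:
$\frac{1}{M + x{\left(129 \right)}} = \frac{1}{-98244 - 192} = \frac{1}{-98436} = - \frac{1}{98436}$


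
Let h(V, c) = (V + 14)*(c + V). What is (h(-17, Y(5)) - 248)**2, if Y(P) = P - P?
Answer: 38809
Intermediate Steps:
Y(P) = 0
h(V, c) = (14 + V)*(V + c)
(h(-17, Y(5)) - 248)**2 = (((-17)**2 + 14*(-17) + 14*0 - 17*0) - 248)**2 = ((289 - 238 + 0 + 0) - 248)**2 = (51 - 248)**2 = (-197)**2 = 38809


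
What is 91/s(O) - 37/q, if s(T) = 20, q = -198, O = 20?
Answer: 9379/1980 ≈ 4.7369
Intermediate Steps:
91/s(O) - 37/q = 91/20 - 37/(-198) = 91*(1/20) - 37*(-1/198) = 91/20 + 37/198 = 9379/1980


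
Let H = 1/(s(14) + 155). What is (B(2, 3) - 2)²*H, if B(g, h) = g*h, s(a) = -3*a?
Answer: 16/113 ≈ 0.14159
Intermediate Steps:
H = 1/113 (H = 1/(-3*14 + 155) = 1/(-42 + 155) = 1/113 ≈ 0.0088496)
(B(2, 3) - 2)²*H = (2*3 - 2)²*(1/113) = (6 - 2)²*(1/113) = 4²*(1/113) = 16*(1/113) = 16/113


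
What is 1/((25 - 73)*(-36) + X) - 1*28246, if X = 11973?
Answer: -386998445/13701 ≈ -28246.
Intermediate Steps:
1/((25 - 73)*(-36) + X) - 1*28246 = 1/((25 - 73)*(-36) + 11973) - 1*28246 = 1/(-48*(-36) + 11973) - 28246 = 1/(1728 + 11973) - 28246 = 1/13701 - 28246 = -386998445/13701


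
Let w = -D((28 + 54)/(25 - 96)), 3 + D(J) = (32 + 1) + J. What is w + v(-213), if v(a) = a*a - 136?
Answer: 3209495/71 ≈ 45204.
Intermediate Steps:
D(J) = 30 + J (D(J) = -3 + ((32 + 1) + J) = -3 + (33 + J) = 30 + J)
v(a) = -136 + a**2 (v(a) = a**2 - 136 = -136 + a**2)
w = -2048/71 (w = -(30 + (28 + 54)/(25 - 96)) = -(30 + 82/(-71)) = -(30 + 82*(-1/71)) = -(30 - 82/71) = -1*2048/71 = -2048/71 ≈ -28.845)
w + v(-213) = -2048/71 + (-136 + (-213)**2) = -2048/71 + (-136 + 45369) = -2048/71 + 45233 = 3209495/71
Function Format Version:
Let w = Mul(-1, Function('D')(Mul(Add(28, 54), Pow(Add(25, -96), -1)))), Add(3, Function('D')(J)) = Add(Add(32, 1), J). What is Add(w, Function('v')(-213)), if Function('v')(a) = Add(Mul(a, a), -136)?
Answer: Rational(3209495, 71) ≈ 45204.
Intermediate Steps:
Function('D')(J) = Add(30, J) (Function('D')(J) = Add(-3, Add(Add(32, 1), J)) = Add(-3, Add(33, J)) = Add(30, J))
Function('v')(a) = Add(-136, Pow(a, 2)) (Function('v')(a) = Add(Pow(a, 2), -136) = Add(-136, Pow(a, 2)))
w = Rational(-2048, 71) (w = Mul(-1, Add(30, Mul(Add(28, 54), Pow(Add(25, -96), -1)))) = Mul(-1, Add(30, Mul(82, Pow(-71, -1)))) = Mul(-1, Add(30, Mul(82, Rational(-1, 71)))) = Mul(-1, Add(30, Rational(-82, 71))) = Mul(-1, Rational(2048, 71)) = Rational(-2048, 71) ≈ -28.845)
Add(w, Function('v')(-213)) = Add(Rational(-2048, 71), Add(-136, Pow(-213, 2))) = Add(Rational(-2048, 71), Add(-136, 45369)) = Add(Rational(-2048, 71), 45233) = Rational(3209495, 71)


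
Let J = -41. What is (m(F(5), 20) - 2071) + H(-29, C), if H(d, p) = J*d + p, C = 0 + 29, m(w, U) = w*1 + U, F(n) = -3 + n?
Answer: -831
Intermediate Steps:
m(w, U) = U + w (m(w, U) = w + U = U + w)
C = 29
H(d, p) = p - 41*d (H(d, p) = -41*d + p = p - 41*d)
(m(F(5), 20) - 2071) + H(-29, C) = ((20 + (-3 + 5)) - 2071) + (29 - 41*(-29)) = ((20 + 2) - 2071) + (29 + 1189) = (22 - 2071) + 1218 = -2049 + 1218 = -831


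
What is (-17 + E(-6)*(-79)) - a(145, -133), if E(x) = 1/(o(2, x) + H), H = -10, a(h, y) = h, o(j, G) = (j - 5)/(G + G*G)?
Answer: -15572/101 ≈ -154.18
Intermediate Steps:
o(j, G) = (-5 + j)/(G + G**2)
E(x) = 1/(-10 - 3/(x*(1 + x))) (E(x) = 1/((-5 + 2)/(x*(1 + x)) - 10) = 1/(-3/(x*(1 + x)) - 10) = 1/(-10 - 3/(x*(1 + x))))
(-17 + E(-6)*(-79)) - a(145, -133) = (-17 - 1*(-6)*(1 - 6)/(3 + 10*(-6)*(1 - 6))*(-79)) - 1*145 = (-17 - 1*(-6)*(-5)/(3 + 10*(-6)*(-5))*(-79)) - 145 = (-17 - 1*(-6)*(-5)/(3 + 300)*(-79)) - 145 = (-17 - 1*(-6)*(-5)/303*(-79)) - 145 = (-17 - 1*(-6)*1/303*(-5)*(-79)) - 145 = (-17 - 10/101*(-79)) - 145 = (-17 + 790/101) - 145 = -927/101 - 145 = -15572/101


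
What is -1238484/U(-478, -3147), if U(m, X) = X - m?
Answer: 72852/157 ≈ 464.03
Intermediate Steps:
-1238484/U(-478, -3147) = -1238484/(-3147 - 1*(-478)) = -1238484/(-3147 + 478) = -1238484/(-2669) = -1238484*(-1)/2669 = -1*(-72852/157) = 72852/157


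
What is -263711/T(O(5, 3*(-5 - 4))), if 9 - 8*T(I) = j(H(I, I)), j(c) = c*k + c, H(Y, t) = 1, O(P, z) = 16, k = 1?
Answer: -301384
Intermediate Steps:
j(c) = 2*c (j(c) = c*1 + c = c + c = 2*c)
T(I) = 7/8 (T(I) = 9/8 - 1/4 = 7/8)
-263711/T(O(5, 3*(-5 - 4))) = -263711/7/8 = -263711*8/7 = -301384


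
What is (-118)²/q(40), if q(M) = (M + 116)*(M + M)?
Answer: 3481/3120 ≈ 1.1157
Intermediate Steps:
q(M) = 2*M*(116 + M) (q(M) = (116 + M)*(2*M) = 2*M*(116 + M))
(-118)²/q(40) = (-118)²/((2*40*(116 + 40))) = 13924/((2*40*156)) = 13924/12480 = 13924*(1/12480) = 3481/3120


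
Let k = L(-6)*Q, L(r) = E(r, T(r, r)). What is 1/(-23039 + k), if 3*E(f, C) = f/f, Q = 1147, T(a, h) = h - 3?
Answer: -3/67970 ≈ -4.4137e-5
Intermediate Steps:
T(a, h) = -3 + h
E(f, C) = ⅓ (E(f, C) = (f/f)/3 = (⅓)*1 = ⅓)
L(r) = ⅓
k = 1147/3 (k = (⅓)*1147 = 1147/3 ≈ 382.33)
1/(-23039 + k) = 1/(-23039 + 1147/3) = 1/(-67970/3) = -3/67970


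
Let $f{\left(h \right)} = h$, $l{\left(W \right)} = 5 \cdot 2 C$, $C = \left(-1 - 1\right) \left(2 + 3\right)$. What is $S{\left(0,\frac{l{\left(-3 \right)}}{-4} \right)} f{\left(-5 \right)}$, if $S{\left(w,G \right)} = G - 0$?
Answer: $-125$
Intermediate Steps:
$C = -10$ ($C = \left(-2\right) 5 = -10$)
$l{\left(W \right)} = -100$ ($l{\left(W \right)} = 5 \cdot 2 \left(-10\right) = 10 \left(-10\right) = -100$)
$S{\left(w,G \right)} = G$ ($S{\left(w,G \right)} = G + 0 = G$)
$S{\left(0,\frac{l{\left(-3 \right)}}{-4} \right)} f{\left(-5 \right)} = - \frac{100}{-4} \left(-5\right) = \left(-100\right) \left(- \frac{1}{4}\right) \left(-5\right) = 25 \left(-5\right) = -125$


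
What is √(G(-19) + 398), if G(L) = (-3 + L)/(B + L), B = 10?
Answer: 2*√901/3 ≈ 20.011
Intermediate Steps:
G(L) = (-3 + L)/(10 + L)
√(G(-19) + 398) = √((-3 - 19)/(10 - 19) + 398) = √(-22/(-9) + 398) = √(-⅑*(-22) + 398) = √(22/9 + 398) = √(3604/9) = 2*√901/3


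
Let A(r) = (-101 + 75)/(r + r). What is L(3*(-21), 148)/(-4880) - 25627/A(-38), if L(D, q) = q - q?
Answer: -973826/13 ≈ -74910.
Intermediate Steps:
A(r) = -13/r (A(r) = -26*1/(2*r) = -13/r)
L(D, q) = 0
L(3*(-21), 148)/(-4880) - 25627/A(-38) = 0/(-4880) - 25627/((-13/(-38))) = 0*(-1/4880) - 25627/((-13*(-1/38))) = 0 - 25627/13/38 = 0 - 25627*38/13 = 0 - 973826/13 = -973826/13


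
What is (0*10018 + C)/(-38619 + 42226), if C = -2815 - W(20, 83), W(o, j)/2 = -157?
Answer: -2501/3607 ≈ -0.69337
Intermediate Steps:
W(o, j) = -314 (W(o, j) = 2*(-157) = -314)
C = -2501 (C = -2815 - 1*(-314) = -2815 + 314 = -2501)
(0*10018 + C)/(-38619 + 42226) = (0*10018 - 2501)/(-38619 + 42226) = (0 - 2501)/3607 = -2501*1/3607 = -2501/3607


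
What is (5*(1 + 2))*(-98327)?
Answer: -1474905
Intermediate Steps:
(5*(1 + 2))*(-98327) = (5*3)*(-98327) = 15*(-98327) = -1474905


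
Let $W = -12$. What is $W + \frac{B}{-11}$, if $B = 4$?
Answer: $- \frac{136}{11} \approx -12.364$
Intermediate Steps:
$W + \frac{B}{-11} = -12 + \frac{1}{-11} \cdot 4 = -12 - \frac{4}{11} = - \frac{136}{11}$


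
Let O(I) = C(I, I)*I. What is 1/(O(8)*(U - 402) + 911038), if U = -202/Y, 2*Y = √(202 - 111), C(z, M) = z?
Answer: 40281605/35661373456182 + 6464*√91/17830686728091 ≈ 1.1330e-6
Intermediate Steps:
O(I) = I² (O(I) = I*I = I²)
Y = √91/2 (Y = √(202 - 111)/2 = √91/2 ≈ 4.7697)
U = -404*√91/91 (U = -202*2*√91/91 = -404*√91/91 ≈ -42.351)
1/(O(8)*(U - 402) + 911038) = 1/(8²*(-404*√91/91 - 402) + 911038) = 1/(64*(-402 - 404*√91/91) + 911038) = 1/((-25728 - 25856*√91/91) + 911038) = 1/(885310 - 25856*√91/91)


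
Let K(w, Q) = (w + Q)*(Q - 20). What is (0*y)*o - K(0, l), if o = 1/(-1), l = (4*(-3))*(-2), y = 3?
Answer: -96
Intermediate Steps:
l = 24 (l = -12*(-2) = 24)
K(w, Q) = (-20 + Q)*(Q + w) (K(w, Q) = (Q + w)*(-20 + Q) = (-20 + Q)*(Q + w))
o = -1
(0*y)*o - K(0, l) = (0*3)*(-1) - (24² - 20*24 - 20*0 + 24*0) = 0*(-1) - (576 - 480 + 0 + 0) = 0 - 1*96 = 0 - 96 = -96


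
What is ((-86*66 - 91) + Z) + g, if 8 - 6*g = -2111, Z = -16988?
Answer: -134411/6 ≈ -22402.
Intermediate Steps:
g = 2119/6 (g = 4/3 - ⅙*(-2111) = 4/3 + 2111/6 = 2119/6 ≈ 353.17)
((-86*66 - 91) + Z) + g = ((-86*66 - 91) - 16988) + 2119/6 = ((-5676 - 91) - 16988) + 2119/6 = (-5767 - 16988) + 2119/6 = -22755 + 2119/6 = -134411/6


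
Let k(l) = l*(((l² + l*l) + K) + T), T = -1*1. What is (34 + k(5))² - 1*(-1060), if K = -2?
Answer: 73421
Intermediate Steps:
T = -1
k(l) = l*(-3 + 2*l²) (k(l) = l*(((l² + l*l) - 2) - 1) = l*(((l² + l²) - 2) - 1) = l*((2*l² - 2) - 1) = l*((-2 + 2*l²) - 1) = l*(-3 + 2*l²))
(34 + k(5))² - 1*(-1060) = (34 + 5*(-3 + 2*5²))² - 1*(-1060) = (34 + 5*(-3 + 2*25))² + 1060 = (34 + 5*(-3 + 50))² + 1060 = (34 + 5*47)² + 1060 = (34 + 235)² + 1060 = 269² + 1060 = 72361 + 1060 = 73421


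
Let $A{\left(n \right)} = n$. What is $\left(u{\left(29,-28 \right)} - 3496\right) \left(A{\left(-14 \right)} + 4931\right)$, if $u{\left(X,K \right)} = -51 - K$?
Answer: $-17302923$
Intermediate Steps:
$\left(u{\left(29,-28 \right)} - 3496\right) \left(A{\left(-14 \right)} + 4931\right) = \left(\left(-51 - -28\right) - 3496\right) \left(-14 + 4931\right) = \left(\left(-51 + 28\right) - 3496\right) 4917 = \left(-23 - 3496\right) 4917 = \left(-3519\right) 4917 = -17302923$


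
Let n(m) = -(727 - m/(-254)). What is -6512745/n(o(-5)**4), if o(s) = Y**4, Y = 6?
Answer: 827118615/1410555046057 ≈ 0.00058638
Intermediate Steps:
o(s) = 1296 (o(s) = 6**4 = 1296)
n(m) = -727 - m/254 (n(m) = -(727 - m*(-1)/254) = -(727 - (-1)*m/254) = -(727 + m/254) = -727 - m/254)
-6512745/n(o(-5)**4) = -6512745/(-727 - 1/254*1296**4) = -6512745/(-727 - 1/254*2821109907456) = -6512745/(-727 - 1410554953728/127) = -6512745/(-1410555046057/127) = -6512745*(-127/1410555046057) = 827118615/1410555046057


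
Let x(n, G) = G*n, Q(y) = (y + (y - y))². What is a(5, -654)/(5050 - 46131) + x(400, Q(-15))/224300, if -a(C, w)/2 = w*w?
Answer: 1955706876/92144683 ≈ 21.224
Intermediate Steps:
Q(y) = y² (Q(y) = (y + 0)² = y²)
a(C, w) = -2*w² (a(C, w) = -2*w*w = -2*w²)
a(5, -654)/(5050 - 46131) + x(400, Q(-15))/224300 = (-2*(-654)²)/(5050 - 46131) + ((-15)²*400)/224300 = -2*427716/(-41081) + (225*400)*(1/224300) = -855432*(-1/41081) + 90000*(1/224300) = 855432/41081 + 900/2243 = 1955706876/92144683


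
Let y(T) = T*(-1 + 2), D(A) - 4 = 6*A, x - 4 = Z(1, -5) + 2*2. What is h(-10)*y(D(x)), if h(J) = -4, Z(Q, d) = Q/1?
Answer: -232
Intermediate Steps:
Z(Q, d) = Q (Z(Q, d) = Q*1 = Q)
x = 9 (x = 4 + (1 + 2*2) = 4 + (1 + 4) = 4 + 5 = 9)
D(A) = 4 + 6*A
y(T) = T (y(T) = T*1 = T)
h(-10)*y(D(x)) = -4*(4 + 6*9) = -4*(4 + 54) = -4*58 = -232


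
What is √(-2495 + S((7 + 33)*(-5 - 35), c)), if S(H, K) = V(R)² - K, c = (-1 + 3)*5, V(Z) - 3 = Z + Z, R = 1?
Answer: 4*I*√155 ≈ 49.8*I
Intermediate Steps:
V(Z) = 3 + 2*Z (V(Z) = 3 + (Z + Z) = 3 + 2*Z)
c = 10 (c = 2*5 = 10)
S(H, K) = 25 - K (S(H, K) = (3 + 2*1)² - K = (3 + 2)² - K = 5² - K = 25 - K)
√(-2495 + S((7 + 33)*(-5 - 35), c)) = √(-2495 + (25 - 1*10)) = √(-2495 + (25 - 10)) = √(-2495 + 15) = √(-2480) = 4*I*√155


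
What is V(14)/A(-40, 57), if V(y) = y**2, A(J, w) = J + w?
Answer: 196/17 ≈ 11.529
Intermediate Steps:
V(14)/A(-40, 57) = 14**2/(-40 + 57) = 196/17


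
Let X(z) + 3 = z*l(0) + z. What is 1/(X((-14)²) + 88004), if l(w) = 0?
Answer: 1/88197 ≈ 1.1338e-5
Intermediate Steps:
X(z) = -3 + z (X(z) = -3 + (z*0 + z) = -3 + (0 + z) = -3 + z)
1/(X((-14)²) + 88004) = 1/((-3 + (-14)²) + 88004) = 1/((-3 + 196) + 88004) = 1/(193 + 88004) = 1/88197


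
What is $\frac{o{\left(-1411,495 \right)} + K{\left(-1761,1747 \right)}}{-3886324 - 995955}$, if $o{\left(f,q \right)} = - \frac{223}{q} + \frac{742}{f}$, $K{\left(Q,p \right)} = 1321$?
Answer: $- \frac{921963902}{3410003356155} \approx -0.00027037$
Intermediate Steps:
$\frac{o{\left(-1411,495 \right)} + K{\left(-1761,1747 \right)}}{-3886324 - 995955} = \frac{\left(- \frac{223}{495} + \frac{742}{-1411}\right) + 1321}{-3886324 - 995955} = \frac{\left(\left(-223\right) \frac{1}{495} + 742 \left(- \frac{1}{1411}\right)\right) + 1321}{-4882279} = \left(\left(- \frac{223}{495} - \frac{742}{1411}\right) + 1321\right) \left(- \frac{1}{4882279}\right) = \left(- \frac{681943}{698445} + 1321\right) \left(- \frac{1}{4882279}\right) = \frac{921963902}{698445} \left(- \frac{1}{4882279}\right) = - \frac{921963902}{3410003356155}$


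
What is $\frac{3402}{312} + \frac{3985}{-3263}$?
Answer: $\frac{126377}{13052} \approx 9.6826$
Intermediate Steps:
$\frac{3402}{312} + \frac{3985}{-3263} = 3402 \cdot \frac{1}{312} + 3985 \left(- \frac{1}{3263}\right) = \frac{567}{52} - \frac{3985}{3263} = \frac{126377}{13052}$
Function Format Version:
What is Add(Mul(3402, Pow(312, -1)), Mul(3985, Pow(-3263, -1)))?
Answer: Rational(126377, 13052) ≈ 9.6826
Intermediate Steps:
Add(Mul(3402, Pow(312, -1)), Mul(3985, Pow(-3263, -1))) = Add(Mul(3402, Rational(1, 312)), Mul(3985, Rational(-1, 3263))) = Add(Rational(567, 52), Rational(-3985, 3263)) = Rational(126377, 13052)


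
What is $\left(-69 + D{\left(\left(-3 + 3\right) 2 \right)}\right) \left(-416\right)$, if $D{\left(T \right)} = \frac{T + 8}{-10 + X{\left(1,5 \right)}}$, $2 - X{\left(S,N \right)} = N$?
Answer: $28960$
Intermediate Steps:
$X{\left(S,N \right)} = 2 - N$
$D{\left(T \right)} = - \frac{8}{13} - \frac{T}{13}$ ($D{\left(T \right)} = \frac{T + 8}{-10 + \left(2 - 5\right)} = \frac{8 + T}{-10 + \left(2 - 5\right)} = \frac{8 + T}{-10 - 3} = \frac{8 + T}{-13} = \left(8 + T\right) \left(- \frac{1}{13}\right) = - \frac{8}{13} - \frac{T}{13}$)
$\left(-69 + D{\left(\left(-3 + 3\right) 2 \right)}\right) \left(-416\right) = \left(-69 - \left(\frac{8}{13} + \frac{\left(-3 + 3\right) 2}{13}\right)\right) \left(-416\right) = \left(-69 - \left(\frac{8}{13} + \frac{0 \cdot 2}{13}\right)\right) \left(-416\right) = \left(-69 - \frac{8}{13}\right) \left(-416\right) = \left(- \frac{905}{13}\right) \left(-416\right) = 28960$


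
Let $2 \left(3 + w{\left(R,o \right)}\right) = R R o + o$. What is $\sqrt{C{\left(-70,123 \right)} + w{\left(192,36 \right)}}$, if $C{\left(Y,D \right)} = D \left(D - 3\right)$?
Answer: $\sqrt{678327} \approx 823.61$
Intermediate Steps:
$C{\left(Y,D \right)} = D \left(-3 + D\right)$
$w{\left(R,o \right)} = -3 + \frac{o}{2} + \frac{o R^{2}}{2}$ ($w{\left(R,o \right)} = -3 + \frac{R R o + o}{2} = -3 + \frac{R^{2} o + o}{2} = -3 + \frac{o R^{2} + o}{2} = -3 + \frac{o + o R^{2}}{2} = -3 + \left(\frac{o}{2} + \frac{o R^{2}}{2}\right) = -3 + \frac{o}{2} + \frac{o R^{2}}{2}$)
$\sqrt{C{\left(-70,123 \right)} + w{\left(192,36 \right)}} = \sqrt{123 \left(-3 + 123\right) + \left(-3 + \frac{1}{2} \cdot 36 + \frac{1}{2} \cdot 36 \cdot 192^{2}\right)} = \sqrt{123 \cdot 120 + \left(-3 + 18 + \frac{1}{2} \cdot 36 \cdot 36864\right)} = \sqrt{14760 + \left(-3 + 18 + 663552\right)} = \sqrt{14760 + 663567} = \sqrt{678327}$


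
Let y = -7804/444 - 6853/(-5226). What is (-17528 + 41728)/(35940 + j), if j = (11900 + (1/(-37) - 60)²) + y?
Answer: 173136334800/367928868029 ≈ 0.47057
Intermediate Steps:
y = -3145081/193362 (y = -7804*1/444 - 6853*(-1/5226) = -1951/111 + 6853/5226 = -3145081/193362 ≈ -16.265)
j = 110799947669/7154394 (j = (11900 + (1/(-37) - 60)²) - 3145081/193362 = (11900 + (-1/37 - 60)²) - 3145081/193362 = (11900 + (-2221/37)²) - 3145081/193362 = (11900 + 4932841/1369) - 3145081/193362 = 21223941/1369 - 3145081/193362 = 110799947669/7154394 ≈ 15487.)
(-17528 + 41728)/(35940 + j) = (-17528 + 41728)/(35940 + 110799947669/7154394) = 24200/(367928868029/7154394) = 24200*(7154394/367928868029) = 173136334800/367928868029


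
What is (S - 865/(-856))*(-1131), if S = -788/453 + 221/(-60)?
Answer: 3225162993/646280 ≈ 4990.4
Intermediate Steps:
S = -16377/3020 (S = -788*1/453 + 221*(-1/60) = -788/453 - 221/60 = -16377/3020 ≈ -5.4228)
(S - 865/(-856))*(-1131) = (-16377/3020 - 865/(-856))*(-1131) = (-16377/3020 - 865*(-1/856))*(-1131) = (-16377/3020 + 865/856)*(-1131) = -2851603/646280*(-1131) = 3225162993/646280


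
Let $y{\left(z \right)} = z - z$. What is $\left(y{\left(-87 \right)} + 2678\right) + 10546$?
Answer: $13224$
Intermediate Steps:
$y{\left(z \right)} = 0$
$\left(y{\left(-87 \right)} + 2678\right) + 10546 = \left(0 + 2678\right) + 10546 = 2678 + 10546 = 13224$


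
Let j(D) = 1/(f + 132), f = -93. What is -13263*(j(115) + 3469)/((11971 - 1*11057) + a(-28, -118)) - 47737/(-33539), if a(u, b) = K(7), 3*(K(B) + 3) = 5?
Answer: -30089968874633/596893583 ≈ -50411.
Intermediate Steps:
K(B) = -4/3 (K(B) = -3 + (1/3)*5 = -3 + 5/3 = -4/3)
a(u, b) = -4/3
j(D) = 1/39 (j(D) = 1/(-93 + 132) = 1/39)
-13263*(j(115) + 3469)/((11971 - 1*11057) + a(-28, -118)) - 47737/(-33539) = -13263*(1/39 + 3469)/((11971 - 1*11057) - 4/3) - 47737/(-33539) = -13263*135292/(39*((11971 - 11057) - 4/3)) - 47737*(-1/33539) = -13263*135292/(39*(914 - 4/3)) + 47737/33539 = -13263/((2738/3)*(39/135292)) + 47737/33539 = -13263/17797/67646 + 47737/33539 = -13263*67646/17797 + 47737/33539 = -897188898/17797 + 47737/33539 = -30089968874633/596893583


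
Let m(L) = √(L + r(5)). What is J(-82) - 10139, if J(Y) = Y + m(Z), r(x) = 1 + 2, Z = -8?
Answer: -10221 + I*√5 ≈ -10221.0 + 2.2361*I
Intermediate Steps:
r(x) = 3
m(L) = √(3 + L) (m(L) = √(L + 3) = √(3 + L))
J(Y) = Y + I*√5 (J(Y) = Y + √(3 - 8) = Y + √(-5) = Y + I*√5)
J(-82) - 10139 = (-82 + I*√5) - 10139 = -10221 + I*√5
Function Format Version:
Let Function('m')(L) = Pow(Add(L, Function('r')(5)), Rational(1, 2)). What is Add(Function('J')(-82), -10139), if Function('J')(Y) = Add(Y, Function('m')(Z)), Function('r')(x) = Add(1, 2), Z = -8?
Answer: Add(-10221, Mul(I, Pow(5, Rational(1, 2)))) ≈ Add(-10221., Mul(2.2361, I))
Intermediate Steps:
Function('r')(x) = 3
Function('m')(L) = Pow(Add(3, L), Rational(1, 2)) (Function('m')(L) = Pow(Add(L, 3), Rational(1, 2)) = Pow(Add(3, L), Rational(1, 2)))
Function('J')(Y) = Add(Y, Mul(I, Pow(5, Rational(1, 2)))) (Function('J')(Y) = Add(Y, Pow(Add(3, -8), Rational(1, 2))) = Add(Y, Pow(-5, Rational(1, 2))) = Add(Y, Mul(I, Pow(5, Rational(1, 2)))))
Add(Function('J')(-82), -10139) = Add(Add(-82, Mul(I, Pow(5, Rational(1, 2)))), -10139) = Add(-10221, Mul(I, Pow(5, Rational(1, 2))))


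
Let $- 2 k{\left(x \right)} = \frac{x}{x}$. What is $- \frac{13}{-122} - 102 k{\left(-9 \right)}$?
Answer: $\frac{6235}{122} \approx 51.107$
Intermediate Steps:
$k{\left(x \right)} = - \frac{1}{2}$ ($k{\left(x \right)} = - \frac{x \frac{1}{x}}{2} = \left(- \frac{1}{2}\right) 1 = - \frac{1}{2}$)
$- \frac{13}{-122} - 102 k{\left(-9 \right)} = - \frac{13}{-122} - -51 = \left(-13\right) \left(- \frac{1}{122}\right) + 51 = \frac{13}{122} + 51 = \frac{6235}{122}$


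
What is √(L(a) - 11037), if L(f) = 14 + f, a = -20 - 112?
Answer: I*√11155 ≈ 105.62*I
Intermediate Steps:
a = -132
√(L(a) - 11037) = √((14 - 132) - 11037) = √(-118 - 11037) = √(-11155) = I*√11155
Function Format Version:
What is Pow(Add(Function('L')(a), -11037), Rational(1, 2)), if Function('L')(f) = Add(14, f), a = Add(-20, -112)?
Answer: Mul(I, Pow(11155, Rational(1, 2))) ≈ Mul(105.62, I)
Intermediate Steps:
a = -132
Pow(Add(Function('L')(a), -11037), Rational(1, 2)) = Pow(Add(Add(14, -132), -11037), Rational(1, 2)) = Pow(Add(-118, -11037), Rational(1, 2)) = Pow(-11155, Rational(1, 2)) = Mul(I, Pow(11155, Rational(1, 2)))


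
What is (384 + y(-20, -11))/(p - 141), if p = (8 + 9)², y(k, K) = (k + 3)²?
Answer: 673/148 ≈ 4.5473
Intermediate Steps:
y(k, K) = (3 + k)²
p = 289 (p = 17² = 289)
(384 + y(-20, -11))/(p - 141) = (384 + (3 - 20)²)/(289 - 141) = (384 + (-17)²)/148 = (384 + 289)*(1/148) = 673*(1/148) = 673/148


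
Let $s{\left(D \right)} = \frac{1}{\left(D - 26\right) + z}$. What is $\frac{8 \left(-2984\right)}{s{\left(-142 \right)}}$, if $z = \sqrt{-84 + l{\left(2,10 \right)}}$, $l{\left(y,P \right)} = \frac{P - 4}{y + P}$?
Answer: $4010496 - 11936 i \sqrt{334} \approx 4.0105 \cdot 10^{6} - 2.1814 \cdot 10^{5} i$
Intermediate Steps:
$l{\left(y,P \right)} = \frac{-4 + P}{P + y}$
$z = \frac{i \sqrt{334}}{2}$ ($z = \sqrt{-84 + \frac{-4 + 10}{10 + 2}} = \sqrt{-84 + \frac{1}{12} \cdot 6} = \sqrt{-84 + \frac{1}{2}} = \sqrt{- \frac{167}{2}} = \frac{i \sqrt{334}}{2} \approx 9.1378 i$)
$s{\left(D \right)} = \frac{1}{-26 + D + \frac{i \sqrt{334}}{2}}$ ($s{\left(D \right)} = \frac{1}{\left(D - 26\right) + \frac{i \sqrt{334}}{2}} = \frac{1}{\left(-26 + D\right) + \frac{i \sqrt{334}}{2}} = \frac{1}{-26 + D + \frac{i \sqrt{334}}{2}}$)
$\frac{8 \left(-2984\right)}{s{\left(-142 \right)}} = \frac{8 \left(-2984\right)}{2 \frac{1}{-52 + 2 \left(-142\right) + i \sqrt{334}}} = - \frac{23872}{2 \frac{1}{-52 - 284 + i \sqrt{334}}} = - \frac{23872}{2 \frac{1}{-336 + i \sqrt{334}}} = - 23872 \left(-168 + \frac{i \sqrt{334}}{2}\right) = 4010496 - 11936 i \sqrt{334}$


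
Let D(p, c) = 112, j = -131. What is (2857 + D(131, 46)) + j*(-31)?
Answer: 7030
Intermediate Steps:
(2857 + D(131, 46)) + j*(-31) = (2857 + 112) - 131*(-31) = 2969 + 4061 = 7030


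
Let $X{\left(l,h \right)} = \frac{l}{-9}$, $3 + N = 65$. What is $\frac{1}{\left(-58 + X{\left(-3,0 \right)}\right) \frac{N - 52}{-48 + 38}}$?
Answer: $\frac{3}{173} \approx 0.017341$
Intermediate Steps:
$N = 62$ ($N = -3 + 65 = 62$)
$X{\left(l,h \right)} = - \frac{l}{9}$ ($X{\left(l,h \right)} = l \left(- \frac{1}{9}\right) = - \frac{l}{9}$)
$\frac{1}{\left(-58 + X{\left(-3,0 \right)}\right) \frac{N - 52}{-48 + 38}} = \frac{1}{\left(-58 - - \frac{1}{3}\right) \frac{62 - 52}{-48 + 38}} = \frac{1}{\left(-58 + \frac{1}{3}\right) \frac{10}{-10}} = \frac{1}{\left(- \frac{173}{3}\right) 10 \left(- \frac{1}{10}\right)} = \frac{1}{\left(- \frac{173}{3}\right) \left(-1\right)} = \frac{1}{\frac{173}{3}} = \frac{3}{173}$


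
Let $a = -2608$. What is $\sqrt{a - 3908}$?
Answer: $6 i \sqrt{181} \approx 80.722 i$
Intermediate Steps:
$\sqrt{a - 3908} = \sqrt{-2608 - 3908} = \sqrt{-6516} = 6 i \sqrt{181}$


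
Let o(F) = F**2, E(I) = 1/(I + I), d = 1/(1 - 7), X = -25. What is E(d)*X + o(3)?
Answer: 84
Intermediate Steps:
d = -1/6 (d = 1/(-6) = -1/6 ≈ -0.16667)
E(I) = 1/(2*I)
E(d)*X + o(3) = (1/(2*(-1/6)))*(-25) + 3**2 = ((1/2)*(-6))*(-25) + 9 = -3*(-25) + 9 = 75 + 9 = 84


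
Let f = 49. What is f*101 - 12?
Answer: 4937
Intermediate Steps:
f*101 - 12 = 49*101 - 12 = 4949 - 12 = 4937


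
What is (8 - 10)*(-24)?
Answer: 48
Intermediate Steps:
(8 - 10)*(-24) = -2*(-24) = 48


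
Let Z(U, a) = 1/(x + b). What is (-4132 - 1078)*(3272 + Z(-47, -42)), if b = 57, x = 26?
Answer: -1414916170/83 ≈ -1.7047e+7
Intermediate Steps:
Z(U, a) = 1/83 (Z(U, a) = 1/(26 + 57) = 1/83)
(-4132 - 1078)*(3272 + Z(-47, -42)) = (-4132 - 1078)*(3272 + 1/83) = -5210*271577/83 = -1414916170/83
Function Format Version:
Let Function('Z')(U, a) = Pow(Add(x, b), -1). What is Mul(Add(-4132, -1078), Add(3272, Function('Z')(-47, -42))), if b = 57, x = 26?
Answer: Rational(-1414916170, 83) ≈ -1.7047e+7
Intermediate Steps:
Function('Z')(U, a) = Rational(1, 83) (Function('Z')(U, a) = Pow(Add(26, 57), -1) = Pow(83, -1) = Rational(1, 83))
Mul(Add(-4132, -1078), Add(3272, Function('Z')(-47, -42))) = Mul(Add(-4132, -1078), Add(3272, Rational(1, 83))) = Mul(-5210, Rational(271577, 83)) = Rational(-1414916170, 83)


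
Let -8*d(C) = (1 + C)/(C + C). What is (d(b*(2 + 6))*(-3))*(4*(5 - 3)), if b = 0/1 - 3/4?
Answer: 5/4 ≈ 1.2500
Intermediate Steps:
b = -3/4 (b = 0*1 - 3*1/4 = 0 - 3/4 = -3/4 ≈ -0.75000)
d(C) = -(1 + C)/(16*C) (d(C) = -(1 + C)/(8*(C + C)) = -(1 + C)/(8*(2*C)) = -(1 + C)*1/(2*C)/8 = -(1 + C)/(16*C))
(d(b*(2 + 6))*(-3))*(4*(5 - 3)) = (((-1 - (-3)*(2 + 6)/4)/(16*((-3*(2 + 6)/4))))*(-3))*(4*(5 - 3)) = (((-1 - (-3)*8/4)/(16*((-3/4*8))))*(-3))*(4*2) = (((1/16)*(-1 - 1*(-6))/(-6))*(-3))*8 = (((1/16)*(-1/6)*(-1 + 6))*(-3))*8 = (((1/16)*(-1/6)*5)*(-3))*8 = -5/96*(-3)*8 = (5/32)*8 = 5/4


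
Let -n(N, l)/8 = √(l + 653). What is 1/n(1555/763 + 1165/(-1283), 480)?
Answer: -√1133/9064 ≈ -0.0037136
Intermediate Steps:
n(N, l) = -8*√(653 + l) (n(N, l) = -8*√(l + 653) = -8*√(653 + l))
1/n(1555/763 + 1165/(-1283), 480) = 1/(-8*√(653 + 480)) = 1/(-8*√1133) = -√1133/9064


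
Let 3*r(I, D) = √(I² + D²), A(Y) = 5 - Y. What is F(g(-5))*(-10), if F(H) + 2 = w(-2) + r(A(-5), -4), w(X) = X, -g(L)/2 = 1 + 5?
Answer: 40 - 20*√29/3 ≈ 4.0989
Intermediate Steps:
g(L) = -12 (g(L) = -2*(1 + 5) = -2*6 = -12)
r(I, D) = √(D² + I²)/3 (r(I, D) = √(I² + D²)/3 = √(D² + I²)/3)
F(H) = -4 + 2*√29/3 (F(H) = -2 + (-2 + √((-4)² + (5 - 1*(-5))²)/3) = -2 + (-2 + √(16 + (5 + 5)²)/3) = -2 + (-2 + √(16 + 10²)/3) = -2 + (-2 + √(16 + 100)/3) = -2 + (-2 + √116/3) = -2 + (-2 + (2*√29)/3) = -2 + (-2 + 2*√29/3) = -4 + 2*√29/3)
F(g(-5))*(-10) = (-4 + 2*√29/3)*(-10) = 40 - 20*√29/3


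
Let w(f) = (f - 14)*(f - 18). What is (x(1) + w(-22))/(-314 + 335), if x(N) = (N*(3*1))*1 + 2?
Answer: 1445/21 ≈ 68.810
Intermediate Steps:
w(f) = (-18 + f)*(-14 + f) (w(f) = (-14 + f)*(-18 + f) = (-18 + f)*(-14 + f))
x(N) = 2 + 3*N (x(N) = (N*3)*1 + 2 = (3*N)*1 + 2 = 3*N + 2 = 2 + 3*N)
(x(1) + w(-22))/(-314 + 335) = ((2 + 3*1) + (252 + (-22)**2 - 32*(-22)))/(-314 + 335) = ((2 + 3) + (252 + 484 + 704))/21 = (5 + 1440)*(1/21) = 1445*(1/21) = 1445/21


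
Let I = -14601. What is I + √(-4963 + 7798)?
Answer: -14601 + 9*√35 ≈ -14548.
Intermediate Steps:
I + √(-4963 + 7798) = -14601 + √(-4963 + 7798) = -14601 + √2835 = -14601 + 9*√35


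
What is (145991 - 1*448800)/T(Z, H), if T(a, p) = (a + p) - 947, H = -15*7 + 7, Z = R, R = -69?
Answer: 302809/1114 ≈ 271.82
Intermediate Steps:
Z = -69
H = -98 (H = -105 + 7 = -98)
T(a, p) = -947 + a + p
(145991 - 1*448800)/T(Z, H) = (145991 - 1*448800)/(-947 - 69 - 98) = (145991 - 448800)/(-1114) = -302809*(-1/1114) = 302809/1114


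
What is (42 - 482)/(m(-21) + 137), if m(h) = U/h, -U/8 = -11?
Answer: -9240/2789 ≈ -3.3130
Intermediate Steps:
U = 88 (U = -8*(-11) = 88)
m(h) = 88/h
(42 - 482)/(m(-21) + 137) = (42 - 482)/(88/(-21) + 137) = -440/(88*(-1/21) + 137) = -440/(-88/21 + 137) = -440/2789/21 = -440*21/2789 = -9240/2789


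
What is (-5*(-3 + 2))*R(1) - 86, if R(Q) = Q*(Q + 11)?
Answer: -26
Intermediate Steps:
R(Q) = Q*(11 + Q)
(-5*(-3 + 2))*R(1) - 86 = (-5*(-3 + 2))*(1*(11 + 1)) - 86 = (-5*(-1))*(1*12) - 86 = 5*12 - 86 = 60 - 86 = -26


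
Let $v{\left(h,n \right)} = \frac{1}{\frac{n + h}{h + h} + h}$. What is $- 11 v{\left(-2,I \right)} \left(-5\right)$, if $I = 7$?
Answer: $- \frac{220}{13} \approx -16.923$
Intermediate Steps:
$v{\left(h,n \right)} = \frac{1}{h + \frac{h + n}{2 h}}$ ($v{\left(h,n \right)} = \frac{1}{\frac{h + n}{2 h} + h} = \frac{1}{h + \frac{h + n}{2 h}}$)
$- 11 v{\left(-2,I \right)} \left(-5\right) = - 11 \cdot 2 \left(-2\right) \frac{1}{-2 + 7 + 2 \left(-2\right)^{2}} \left(-5\right) = - 11 \cdot 2 \left(-2\right) \frac{1}{-2 + 7 + 2 \cdot 4} \left(-5\right) = - 11 \cdot 2 \left(-2\right) \frac{1}{-2 + 7 + 8} \left(-5\right) = - 11 \cdot 2 \left(-2\right) \frac{1}{13} \left(-5\right) = \left(-11\right) \left(- \frac{4}{13}\right) \left(-5\right) = \frac{44}{13} \left(-5\right) = - \frac{220}{13}$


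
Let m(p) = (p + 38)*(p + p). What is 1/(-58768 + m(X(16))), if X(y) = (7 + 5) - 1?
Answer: -1/57690 ≈ -1.7334e-5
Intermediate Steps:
X(y) = 11 (X(y) = 12 - 1 = 11)
m(p) = 2*p*(38 + p) (m(p) = (38 + p)*(2*p) = 2*p*(38 + p))
1/(-58768 + m(X(16))) = 1/(-58768 + 2*11*(38 + 11)) = 1/(-58768 + 2*11*49) = 1/(-58768 + 1078) = 1/(-57690) = -1/57690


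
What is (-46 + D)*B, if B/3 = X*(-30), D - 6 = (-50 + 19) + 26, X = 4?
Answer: 16200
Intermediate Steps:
D = 1 (D = 6 + ((-50 + 19) + 26) = 6 + (-31 + 26) = 6 - 5 = 1)
B = -360 (B = 3*(4*(-30)) = 3*(-120) = -360)
(-46 + D)*B = (-46 + 1)*(-360) = -45*(-360) = 16200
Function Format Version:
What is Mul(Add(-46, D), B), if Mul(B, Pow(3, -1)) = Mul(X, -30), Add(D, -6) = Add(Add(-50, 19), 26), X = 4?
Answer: 16200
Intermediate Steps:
D = 1 (D = Add(6, Add(Add(-50, 19), 26)) = Add(6, Add(-31, 26)) = Add(6, -5) = 1)
B = -360 (B = Mul(3, Mul(4, -30)) = Mul(3, -120) = -360)
Mul(Add(-46, D), B) = Mul(Add(-46, 1), -360) = Mul(-45, -360) = 16200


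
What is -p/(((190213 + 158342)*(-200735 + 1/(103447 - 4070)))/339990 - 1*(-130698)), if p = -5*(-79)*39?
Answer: 826177149005/4027319949501 ≈ 0.20514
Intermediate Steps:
p = 15405 (p = 395*39 = 15405)
-p/(((190213 + 158342)*(-200735 + 1/(103447 - 4070)))/339990 - 1*(-130698)) = -15405/(((190213 + 158342)*(-200735 + 1/(103447 - 4070)))/339990 - 1*(-130698)) = -15405/((348555*(-200735 + 1/99377))*(1/339990) + 130698) = -15405/((348555*(-19948442094/99377))*(1/339990) + 130698) = -15405/(-6953129234074170/99377*1/339990 + 130698) = -15405/(-33110139209877/160891363 + 130698) = -15405/(-12081959848503/160891363) = -15405*(-160891363)/12081959848503 = -1*(-826177149005/4027319949501) = 826177149005/4027319949501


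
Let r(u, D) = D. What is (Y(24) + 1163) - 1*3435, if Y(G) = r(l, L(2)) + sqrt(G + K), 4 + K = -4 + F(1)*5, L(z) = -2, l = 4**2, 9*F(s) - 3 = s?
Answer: -2274 + 2*sqrt(41)/3 ≈ -2269.7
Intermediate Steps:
F(s) = 1/3 + s/9
l = 16
K = -52/9 (K = -4 + (-4 + (1/3 + (1/9)*1)*5) = -4 + (-4 + (1/3 + 1/9)*5) = -4 + (-4 + (4/9)*5) = -4 + (-4 + 20/9) = -4 - 16/9 = -52/9 ≈ -5.7778)
Y(G) = -2 + sqrt(-52/9 + G) (Y(G) = -2 + sqrt(G - 52/9) = -2 + sqrt(-52/9 + G))
(Y(24) + 1163) - 1*3435 = ((-2 + sqrt(-52 + 9*24)/3) + 1163) - 1*3435 = ((-2 + sqrt(-52 + 216)/3) + 1163) - 3435 = ((-2 + sqrt(164)/3) + 1163) - 3435 = ((-2 + (2*sqrt(41))/3) + 1163) - 3435 = ((-2 + 2*sqrt(41)/3) + 1163) - 3435 = (1161 + 2*sqrt(41)/3) - 3435 = -2274 + 2*sqrt(41)/3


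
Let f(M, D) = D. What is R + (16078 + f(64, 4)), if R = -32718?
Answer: -16636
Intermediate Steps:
R + (16078 + f(64, 4)) = -32718 + (16078 + 4) = -32718 + 16082 = -16636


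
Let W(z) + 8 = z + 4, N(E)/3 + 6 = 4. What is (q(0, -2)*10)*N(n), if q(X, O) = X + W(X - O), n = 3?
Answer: 120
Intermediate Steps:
N(E) = -6 (N(E) = -18 + 3*4 = -18 + 12 = -6)
W(z) = -4 + z (W(z) = -8 + (z + 4) = -8 + (4 + z) = -4 + z)
q(X, O) = -4 - O + 2*X (q(X, O) = X + (-4 + (X - O)) = X + (-4 + X - O) = -4 - O + 2*X)
(q(0, -2)*10)*N(n) = ((-4 - 1*(-2) + 2*0)*10)*(-6) = ((-4 + 2 + 0)*10)*(-6) = -2*10*(-6) = -20*(-6) = 120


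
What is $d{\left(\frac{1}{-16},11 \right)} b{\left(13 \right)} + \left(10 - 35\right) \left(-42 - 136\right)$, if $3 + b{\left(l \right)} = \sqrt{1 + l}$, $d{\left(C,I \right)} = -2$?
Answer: $4456 - 2 \sqrt{14} \approx 4448.5$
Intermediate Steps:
$b{\left(l \right)} = -3 + \sqrt{1 + l}$
$d{\left(\frac{1}{-16},11 \right)} b{\left(13 \right)} + \left(10 - 35\right) \left(-42 - 136\right) = - 2 \left(-3 + \sqrt{1 + 13}\right) + \left(10 - 35\right) \left(-42 - 136\right) = - 2 \left(-3 + \sqrt{14}\right) - -4450 = \left(6 - 2 \sqrt{14}\right) + 4450 = 4456 - 2 \sqrt{14}$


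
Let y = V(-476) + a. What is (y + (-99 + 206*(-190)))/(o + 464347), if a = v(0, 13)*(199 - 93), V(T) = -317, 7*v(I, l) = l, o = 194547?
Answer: -137757/2306129 ≈ -0.059735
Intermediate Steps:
v(I, l) = l/7
a = 1378/7 (a = ((⅐)*13)*(199 - 93) = (13/7)*106 = 1378/7 ≈ 196.86)
y = -841/7 (y = -317 + 1378/7 = -841/7 ≈ -120.14)
(y + (-99 + 206*(-190)))/(o + 464347) = (-841/7 + (-99 + 206*(-190)))/(194547 + 464347) = (-841/7 + (-99 - 39140))/658894 = (-841/7 - 39239)*(1/658894) = -275514/7*1/658894 = -137757/2306129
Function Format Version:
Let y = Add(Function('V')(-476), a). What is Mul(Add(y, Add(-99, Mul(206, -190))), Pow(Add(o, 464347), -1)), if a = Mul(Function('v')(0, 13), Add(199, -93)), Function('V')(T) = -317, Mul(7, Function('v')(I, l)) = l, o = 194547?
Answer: Rational(-137757, 2306129) ≈ -0.059735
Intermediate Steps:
Function('v')(I, l) = Mul(Rational(1, 7), l)
a = Rational(1378, 7) (a = Mul(Mul(Rational(1, 7), 13), Add(199, -93)) = Mul(Rational(13, 7), 106) = Rational(1378, 7) ≈ 196.86)
y = Rational(-841, 7) (y = Add(-317, Rational(1378, 7)) = Rational(-841, 7) ≈ -120.14)
Mul(Add(y, Add(-99, Mul(206, -190))), Pow(Add(o, 464347), -1)) = Mul(Add(Rational(-841, 7), Add(-99, Mul(206, -190))), Pow(Add(194547, 464347), -1)) = Mul(Add(Rational(-841, 7), Add(-99, -39140)), Pow(658894, -1)) = Mul(Add(Rational(-841, 7), -39239), Rational(1, 658894)) = Mul(Rational(-275514, 7), Rational(1, 658894)) = Rational(-137757, 2306129)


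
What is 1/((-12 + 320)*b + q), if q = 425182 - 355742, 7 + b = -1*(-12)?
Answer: 1/70980 ≈ 1.4088e-5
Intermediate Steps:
b = 5 (b = -7 - 1*(-12) = -7 + 12 = 5)
q = 69440
1/((-12 + 320)*b + q) = 1/((-12 + 320)*5 + 69440) = 1/(308*5 + 69440) = 1/(1540 + 69440) = 1/70980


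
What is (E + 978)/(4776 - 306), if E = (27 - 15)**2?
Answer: 187/745 ≈ 0.25101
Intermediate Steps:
E = 144 (E = 12**2 = 144)
(E + 978)/(4776 - 306) = (144 + 978)/(4776 - 306) = 1122/4470 = 1122*(1/4470) = 187/745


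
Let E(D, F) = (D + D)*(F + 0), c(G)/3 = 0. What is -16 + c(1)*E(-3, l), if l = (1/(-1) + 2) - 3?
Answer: -16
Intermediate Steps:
c(G) = 0 (c(G) = 3*0 = 0)
l = -2 (l = (1*(-1) + 2) - 3 = (-1 + 2) - 3 = 1 - 3 = -2)
E(D, F) = 2*D*F (E(D, F) = (2*D)*F = 2*D*F)
-16 + c(1)*E(-3, l) = -16 + 0*(2*(-3)*(-2)) = -16 + 0*12 = -16 + 0 = -16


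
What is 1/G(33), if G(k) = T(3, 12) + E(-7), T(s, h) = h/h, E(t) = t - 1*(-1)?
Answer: -1/5 ≈ -0.20000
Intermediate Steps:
E(t) = 1 + t (E(t) = t + 1 = 1 + t)
T(s, h) = 1
G(k) = -5 (G(k) = 1 + (1 - 7) = 1 - 6 = -5)
1/G(33) = 1/(-5) = -1/5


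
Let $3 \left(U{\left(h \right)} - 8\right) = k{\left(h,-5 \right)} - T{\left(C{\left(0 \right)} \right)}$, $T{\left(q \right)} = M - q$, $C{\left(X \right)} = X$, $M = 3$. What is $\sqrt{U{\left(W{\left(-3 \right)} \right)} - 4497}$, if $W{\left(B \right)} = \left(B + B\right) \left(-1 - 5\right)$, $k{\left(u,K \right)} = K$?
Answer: $\frac{35 i \sqrt{33}}{3} \approx 67.02 i$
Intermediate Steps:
$W{\left(B \right)} = - 12 B$ ($W{\left(B \right)} = 2 B \left(-6\right) = - 12 B$)
$T{\left(q \right)} = 3 - q$
$U{\left(h \right)} = \frac{16}{3}$ ($U{\left(h \right)} = 8 + \frac{-5 - \left(3 - 0\right)}{3} = 8 + \frac{-5 - \left(3 + 0\right)}{3} = 8 + \frac{-5 - 3}{3} = 8 + \frac{1}{3} \left(-8\right) = 8 - \frac{8}{3} = \frac{16}{3}$)
$\sqrt{U{\left(W{\left(-3 \right)} \right)} - 4497} = \sqrt{\frac{16}{3} - 4497} = \sqrt{- \frac{13475}{3}} = \frac{35 i \sqrt{33}}{3}$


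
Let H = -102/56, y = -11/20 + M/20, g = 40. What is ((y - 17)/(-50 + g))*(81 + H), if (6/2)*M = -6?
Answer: 782601/5600 ≈ 139.75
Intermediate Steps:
M = -2 (M = (⅓)*(-6) = -2)
y = -13/20 (y = -11/20 - 2/20 = -11*1/20 - 2*1/20 = -11/20 - ⅒ = -13/20 ≈ -0.65000)
H = -51/28 (H = -102*1/56 = -51/28 ≈ -1.8214)
((y - 17)/(-50 + g))*(81 + H) = ((-13/20 - 17)/(-50 + 40))*(81 - 51/28) = -353/20/(-10)*(2217/28) = -353/20*(-⅒)*(2217/28) = (353/200)*(2217/28) = 782601/5600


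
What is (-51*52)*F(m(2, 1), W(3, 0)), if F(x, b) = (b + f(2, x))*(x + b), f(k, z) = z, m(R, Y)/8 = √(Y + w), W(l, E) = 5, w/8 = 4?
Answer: -5667324 - 212160*√33 ≈ -6.8861e+6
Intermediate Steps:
w = 32 (w = 8*4 = 32)
m(R, Y) = 8*√(32 + Y) (m(R, Y) = 8*√(Y + 32) = 8*√(32 + Y))
F(x, b) = (b + x)² (F(x, b) = (b + x)*(x + b) = (b + x)*(b + x) = (b + x)²)
(-51*52)*F(m(2, 1), W(3, 0)) = (-51*52)*(5² + (8*√(32 + 1))² + 2*5*(8*√(32 + 1))) = -2652*(25 + (8*√33)² + 2*5*(8*√33)) = -2652*(25 + 2112 + 80*√33) = -2652*(2137 + 80*√33) = -5667324 - 212160*√33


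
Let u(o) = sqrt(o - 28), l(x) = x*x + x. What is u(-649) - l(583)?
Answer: -340472 + I*sqrt(677) ≈ -3.4047e+5 + 26.019*I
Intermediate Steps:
l(x) = x + x**2 (l(x) = x**2 + x = x + x**2)
u(o) = sqrt(-28 + o)
u(-649) - l(583) = sqrt(-28 - 649) - 583*(1 + 583) = sqrt(-677) - 583*584 = I*sqrt(677) - 1*340472 = I*sqrt(677) - 340472 = -340472 + I*sqrt(677)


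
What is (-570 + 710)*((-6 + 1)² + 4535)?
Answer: 638400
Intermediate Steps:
(-570 + 710)*((-6 + 1)² + 4535) = 140*((-5)² + 4535) = 140*(25 + 4535) = 140*4560 = 638400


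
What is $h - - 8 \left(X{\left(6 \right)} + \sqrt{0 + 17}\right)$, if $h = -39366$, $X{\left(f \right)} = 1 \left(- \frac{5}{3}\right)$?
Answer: $- \frac{118138}{3} + 8 \sqrt{17} \approx -39346.0$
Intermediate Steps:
$X{\left(f \right)} = - \frac{5}{3}$ ($X{\left(f \right)} = 1 \left(\left(-5\right) \frac{1}{3}\right) = 1 \left(- \frac{5}{3}\right) = - \frac{5}{3}$)
$h - - 8 \left(X{\left(6 \right)} + \sqrt{0 + 17}\right) = -39366 - - 8 \left(- \frac{5}{3} + \sqrt{0 + 17}\right) = -39366 - - 8 \left(- \frac{5}{3} + \sqrt{17}\right) = -39366 - \left(\frac{40}{3} - 8 \sqrt{17}\right) = - \frac{118138}{3} + 8 \sqrt{17}$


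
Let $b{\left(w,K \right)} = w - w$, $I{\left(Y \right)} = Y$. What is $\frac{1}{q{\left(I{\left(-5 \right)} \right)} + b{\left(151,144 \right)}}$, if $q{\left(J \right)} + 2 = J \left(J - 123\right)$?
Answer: $\frac{1}{638} \approx 0.0015674$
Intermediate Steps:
$b{\left(w,K \right)} = 0$
$q{\left(J \right)} = -2 + J \left(-123 + J\right)$ ($q{\left(J \right)} = -2 + J \left(J - 123\right) = -2 + J \left(-123 + J\right)$)
$\frac{1}{q{\left(I{\left(-5 \right)} \right)} + b{\left(151,144 \right)}} = \frac{1}{\left(-2 + \left(-5\right)^{2} - -615\right) + 0} = \frac{1}{\left(-2 + 25 + 615\right) + 0} = \frac{1}{638 + 0} = \frac{1}{638}$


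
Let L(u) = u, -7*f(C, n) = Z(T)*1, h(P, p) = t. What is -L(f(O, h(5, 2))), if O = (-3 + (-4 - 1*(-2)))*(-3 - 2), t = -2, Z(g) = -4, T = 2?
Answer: -4/7 ≈ -0.57143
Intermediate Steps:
h(P, p) = -2
O = 25 (O = (-3 + (-4 + 2))*(-5) = (-3 - 2)*(-5) = -5*(-5) = 25)
f(C, n) = 4/7 (f(C, n) = -(-4)/7 = -⅐*(-4) = 4/7)
-L(f(O, h(5, 2))) = -1*4/7 = -4/7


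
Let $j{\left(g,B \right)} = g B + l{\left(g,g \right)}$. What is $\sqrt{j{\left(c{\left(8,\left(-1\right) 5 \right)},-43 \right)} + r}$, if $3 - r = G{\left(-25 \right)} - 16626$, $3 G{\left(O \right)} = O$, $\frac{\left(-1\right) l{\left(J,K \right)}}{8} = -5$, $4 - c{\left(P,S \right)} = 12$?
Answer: $\frac{2 \sqrt{38298}}{3} \approx 130.47$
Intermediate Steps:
$c{\left(P,S \right)} = -8$ ($c{\left(P,S \right)} = 4 - 12 = -8$)
$l{\left(J,K \right)} = 40$ ($l{\left(J,K \right)} = \left(-8\right) \left(-5\right) = 40$)
$G{\left(O \right)} = \frac{O}{3}$
$j{\left(g,B \right)} = 40 + B g$ ($j{\left(g,B \right)} = g B + 40 = B g + 40 = 40 + B g$)
$r = \frac{49912}{3}$ ($r = 3 - \left(\frac{1}{3} \left(-25\right) - 16626\right) = 3 - \left(- \frac{25}{3} - 16626\right) = 3 - - \frac{49903}{3} = 3 + \frac{49903}{3} = \frac{49912}{3} \approx 16637.0$)
$\sqrt{j{\left(c{\left(8,\left(-1\right) 5 \right)},-43 \right)} + r} = \sqrt{\left(40 - -344\right) + \frac{49912}{3}} = \sqrt{\left(40 + 344\right) + \frac{49912}{3}} = \sqrt{384 + \frac{49912}{3}} = \sqrt{\frac{51064}{3}} = \frac{2 \sqrt{38298}}{3}$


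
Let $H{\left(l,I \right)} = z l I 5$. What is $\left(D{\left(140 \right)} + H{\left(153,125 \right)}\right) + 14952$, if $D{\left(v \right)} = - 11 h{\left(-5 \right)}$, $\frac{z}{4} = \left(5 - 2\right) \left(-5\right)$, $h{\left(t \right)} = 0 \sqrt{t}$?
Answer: $-5722548$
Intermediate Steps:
$h{\left(t \right)} = 0$
$z = -60$ ($z = 4 \left(5 - 2\right) \left(-5\right) = 4 \cdot 3 \left(-5\right) = 4 \left(-15\right) = -60$)
$H{\left(l,I \right)} = - 300 I l$ ($H{\left(l,I \right)} = - 60 l I 5 = - 60 I l 5 = - 300 I l$)
$D{\left(v \right)} = 0$ ($D{\left(v \right)} = \left(-11\right) 0 = 0$)
$\left(D{\left(140 \right)} + H{\left(153,125 \right)}\right) + 14952 = \left(0 - 37500 \cdot 153\right) + 14952 = \left(0 - 5737500\right) + 14952 = -5737500 + 14952 = -5722548$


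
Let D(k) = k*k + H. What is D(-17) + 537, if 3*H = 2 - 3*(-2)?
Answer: 2486/3 ≈ 828.67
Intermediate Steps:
H = 8/3 (H = (2 - 3*(-2))/3 = (2 + 6)/3 = (⅓)*8 = 8/3 ≈ 2.6667)
D(k) = 8/3 + k² (D(k) = k*k + 8/3 = k² + 8/3 = 8/3 + k²)
D(-17) + 537 = (8/3 + (-17)²) + 537 = (8/3 + 289) + 537 = 875/3 + 537 = 2486/3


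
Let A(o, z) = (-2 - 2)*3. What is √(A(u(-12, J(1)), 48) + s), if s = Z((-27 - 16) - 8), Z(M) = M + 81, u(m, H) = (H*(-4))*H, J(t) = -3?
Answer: 3*√2 ≈ 4.2426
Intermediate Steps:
u(m, H) = -4*H² (u(m, H) = (-4*H)*H = -4*H²)
Z(M) = 81 + M
s = 30 (s = 81 + ((-27 - 16) - 8) = 81 + (-43 - 8) = 81 - 51 = 30)
A(o, z) = -12 (A(o, z) = -4*3 = -12)
√(A(u(-12, J(1)), 48) + s) = √(-12 + 30) = √18 = 3*√2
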